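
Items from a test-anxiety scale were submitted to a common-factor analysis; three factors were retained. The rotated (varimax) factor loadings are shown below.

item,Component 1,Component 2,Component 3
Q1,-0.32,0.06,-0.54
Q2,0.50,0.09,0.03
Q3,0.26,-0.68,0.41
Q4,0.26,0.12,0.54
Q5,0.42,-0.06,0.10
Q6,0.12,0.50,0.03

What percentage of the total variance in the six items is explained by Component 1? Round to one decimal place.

SS loadings for Component 1 = (-0.32)² + 0.50² + 0.26² + 0.26² + 0.42² + 0.12² = 0.6784
With 6 standardized items, total variance = 6. Proportion = 0.6784/6 = 0.1131 → 11.31%.

11.3%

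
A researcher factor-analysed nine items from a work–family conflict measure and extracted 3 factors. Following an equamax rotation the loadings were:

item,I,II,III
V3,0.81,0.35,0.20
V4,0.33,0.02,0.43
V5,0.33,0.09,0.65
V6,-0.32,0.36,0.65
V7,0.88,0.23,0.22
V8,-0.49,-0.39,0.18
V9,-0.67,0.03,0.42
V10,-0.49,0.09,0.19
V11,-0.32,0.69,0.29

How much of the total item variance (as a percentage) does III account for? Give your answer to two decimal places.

16.08%

SS loadings for III = 0.20² + 0.43² + 0.65² + 0.65² + 0.22² + 0.18² + 0.42² + 0.19² + 0.29² = 1.4473
With 9 standardized items, total variance = 9. Proportion = 1.4473/9 = 0.1608 → 16.08%.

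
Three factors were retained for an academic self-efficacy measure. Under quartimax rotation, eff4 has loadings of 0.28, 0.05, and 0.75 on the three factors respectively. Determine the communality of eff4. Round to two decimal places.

0.64

h² = 0.28² + 0.05² + 0.75² = 0.0784 + 0.0025 + 0.5625 = 0.6434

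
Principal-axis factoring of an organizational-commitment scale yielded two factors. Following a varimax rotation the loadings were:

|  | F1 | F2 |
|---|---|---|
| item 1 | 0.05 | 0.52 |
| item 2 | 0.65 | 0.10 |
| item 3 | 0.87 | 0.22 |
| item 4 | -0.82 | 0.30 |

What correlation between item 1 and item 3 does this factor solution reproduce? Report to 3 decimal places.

0.158

r̂ = Σ λ_i·λ_j across factors = (0.05)(0.87) + (0.52)(0.22)
  = +0.0435 +0.1144 = 0.1579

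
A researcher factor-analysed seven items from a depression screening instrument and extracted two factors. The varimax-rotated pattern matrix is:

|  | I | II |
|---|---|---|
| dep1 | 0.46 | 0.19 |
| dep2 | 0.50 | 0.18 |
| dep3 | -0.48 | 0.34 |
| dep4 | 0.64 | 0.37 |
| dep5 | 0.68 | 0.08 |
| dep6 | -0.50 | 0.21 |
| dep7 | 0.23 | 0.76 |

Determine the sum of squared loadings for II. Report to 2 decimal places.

SS loadings for II = 0.19² + 0.18² + 0.34² + 0.37² + 0.08² + 0.21² + 0.76² = 0.0361 + 0.0324 + 0.1156 + 0.1369 + 0.0064 + 0.0441 + 0.5776 = 0.9491

0.95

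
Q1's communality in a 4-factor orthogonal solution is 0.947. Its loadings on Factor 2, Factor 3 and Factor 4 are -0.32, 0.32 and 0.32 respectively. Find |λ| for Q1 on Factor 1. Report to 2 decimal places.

Under orthogonal rotation h² = Σλ², so λ_Factor 1² = h² − (0.3072) = 0.947 − 0.3072 = 0.6398.
|λ| = √0.6398 = 0.7999.

0.80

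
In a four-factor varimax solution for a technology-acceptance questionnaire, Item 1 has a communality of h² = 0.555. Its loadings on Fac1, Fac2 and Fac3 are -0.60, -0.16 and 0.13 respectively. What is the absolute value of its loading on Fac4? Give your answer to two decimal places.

Under orthogonal rotation h² = Σλ², so λ_Fac4² = h² − (0.4025) = 0.555 − 0.4025 = 0.1525.
|λ| = √0.1525 = 0.3905.

0.39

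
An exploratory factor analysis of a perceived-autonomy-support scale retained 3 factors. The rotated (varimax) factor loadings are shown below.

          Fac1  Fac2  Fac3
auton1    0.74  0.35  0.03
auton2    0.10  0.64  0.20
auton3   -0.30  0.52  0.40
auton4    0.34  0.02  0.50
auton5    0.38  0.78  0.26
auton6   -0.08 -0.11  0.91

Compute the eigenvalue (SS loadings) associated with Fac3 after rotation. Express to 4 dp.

1.3466

SS loadings for Fac3 = 0.03² + 0.20² + 0.40² + 0.50² + 0.26² + 0.91² = 0.0009 + 0.0400 + 0.1600 + 0.2500 + 0.0676 + 0.8281 = 1.3466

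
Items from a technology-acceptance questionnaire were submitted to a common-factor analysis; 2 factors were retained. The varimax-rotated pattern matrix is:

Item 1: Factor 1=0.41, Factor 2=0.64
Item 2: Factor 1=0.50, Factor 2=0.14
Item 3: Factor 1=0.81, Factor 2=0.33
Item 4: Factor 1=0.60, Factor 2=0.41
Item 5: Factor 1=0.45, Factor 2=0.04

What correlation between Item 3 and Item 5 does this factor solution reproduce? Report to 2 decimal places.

r̂ = Σ λ_i·λ_j across factors = (0.81)(0.45) + (0.33)(0.04)
  = +0.3645 +0.0132 = 0.3777

0.38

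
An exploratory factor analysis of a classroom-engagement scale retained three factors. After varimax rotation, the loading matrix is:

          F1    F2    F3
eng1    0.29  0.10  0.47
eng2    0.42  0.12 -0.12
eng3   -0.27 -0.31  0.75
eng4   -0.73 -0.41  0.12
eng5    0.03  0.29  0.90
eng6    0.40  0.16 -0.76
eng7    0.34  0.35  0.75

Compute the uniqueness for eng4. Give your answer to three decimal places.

0.285

h² = (-0.73)² + (-0.41)² + 0.12² = 0.5329 + 0.1681 + 0.0144 = 0.7154
Uniqueness u² = 1 − h² = 1 − 0.7154 = 0.2846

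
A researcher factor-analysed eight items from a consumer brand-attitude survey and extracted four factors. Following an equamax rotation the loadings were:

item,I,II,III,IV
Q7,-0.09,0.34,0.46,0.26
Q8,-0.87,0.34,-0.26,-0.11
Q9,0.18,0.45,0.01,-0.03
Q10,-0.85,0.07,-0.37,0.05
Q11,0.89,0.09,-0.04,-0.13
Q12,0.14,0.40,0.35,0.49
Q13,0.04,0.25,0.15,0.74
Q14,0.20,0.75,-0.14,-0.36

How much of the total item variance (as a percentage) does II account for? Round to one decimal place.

SS loadings for II = 0.34² + 0.34² + 0.45² + 0.07² + 0.09² + 0.40² + 0.25² + 0.75² = 1.2317
With 8 standardized items, total variance = 8. Proportion = 1.2317/8 = 0.1540 → 15.40%.

15.4%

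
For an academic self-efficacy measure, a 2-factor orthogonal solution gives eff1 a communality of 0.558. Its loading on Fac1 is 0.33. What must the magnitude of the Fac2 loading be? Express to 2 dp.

Under orthogonal rotation h² = Σλ², so λ_Fac2² = h² − (0.1089) = 0.558 − 0.1089 = 0.4491.
|λ| = √0.4491 = 0.6701.

0.67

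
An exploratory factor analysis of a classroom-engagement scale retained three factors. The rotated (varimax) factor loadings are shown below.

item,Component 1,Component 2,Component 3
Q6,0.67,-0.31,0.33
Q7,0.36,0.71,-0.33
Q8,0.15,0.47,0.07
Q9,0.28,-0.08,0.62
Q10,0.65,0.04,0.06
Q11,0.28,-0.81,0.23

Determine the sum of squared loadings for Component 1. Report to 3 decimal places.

SS loadings for Component 1 = 0.67² + 0.36² + 0.15² + 0.28² + 0.65² + 0.28² = 0.4489 + 0.1296 + 0.0225 + 0.0784 + 0.4225 + 0.0784 = 1.1803

1.180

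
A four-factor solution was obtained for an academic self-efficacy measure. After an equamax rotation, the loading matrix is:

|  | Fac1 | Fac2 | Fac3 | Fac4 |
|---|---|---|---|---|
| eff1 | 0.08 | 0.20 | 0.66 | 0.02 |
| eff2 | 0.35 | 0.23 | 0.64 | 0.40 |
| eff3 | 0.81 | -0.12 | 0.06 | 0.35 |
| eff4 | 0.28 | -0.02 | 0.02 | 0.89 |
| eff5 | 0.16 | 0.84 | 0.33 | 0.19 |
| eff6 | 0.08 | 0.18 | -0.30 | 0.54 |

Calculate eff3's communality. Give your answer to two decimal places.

0.80

h² = 0.81² + (-0.12)² + 0.06² + 0.35² = 0.6561 + 0.0144 + 0.0036 + 0.1225 = 0.7966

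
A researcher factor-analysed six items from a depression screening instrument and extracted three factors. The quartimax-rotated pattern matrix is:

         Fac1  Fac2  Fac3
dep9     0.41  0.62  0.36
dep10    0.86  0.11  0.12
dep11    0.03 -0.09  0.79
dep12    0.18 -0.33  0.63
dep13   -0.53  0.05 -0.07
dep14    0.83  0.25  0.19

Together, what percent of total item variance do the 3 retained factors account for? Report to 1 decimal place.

61.6%

SS loadings by factor: 1.9108, 0.5785, 1.2060; total = 3.6953.
Total variance with 6 standardized items is 6, so the solution explains 3.6953/6 = 0.6159 = 61.59%.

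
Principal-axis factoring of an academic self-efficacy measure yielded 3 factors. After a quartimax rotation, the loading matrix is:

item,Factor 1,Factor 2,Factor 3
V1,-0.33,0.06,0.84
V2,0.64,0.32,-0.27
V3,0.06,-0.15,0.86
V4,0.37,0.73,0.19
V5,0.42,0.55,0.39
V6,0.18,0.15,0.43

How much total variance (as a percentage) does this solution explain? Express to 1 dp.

Communalities: 0.8181, 0.5849, 0.7657, 0.7059, 0.6310, 0.2398; Σh² = 3.7454.
Total variance with 6 standardized items is 6, so the solution explains 3.7454/6 = 0.6242 = 62.42%.

62.4%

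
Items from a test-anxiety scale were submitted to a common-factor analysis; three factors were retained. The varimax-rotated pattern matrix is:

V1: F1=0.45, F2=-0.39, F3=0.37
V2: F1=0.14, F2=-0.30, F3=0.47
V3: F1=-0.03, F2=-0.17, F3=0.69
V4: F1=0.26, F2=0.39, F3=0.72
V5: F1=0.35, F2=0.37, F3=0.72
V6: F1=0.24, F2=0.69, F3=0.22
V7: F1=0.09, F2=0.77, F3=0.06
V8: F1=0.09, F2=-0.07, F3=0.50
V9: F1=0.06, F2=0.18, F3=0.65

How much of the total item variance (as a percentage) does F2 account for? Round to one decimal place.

18.5%

SS loadings for F2 = (-0.39)² + (-0.30)² + (-0.17)² + 0.39² + 0.37² + 0.69² + 0.77² + (-0.07)² + 0.18² = 1.6663
With 9 standardized items, total variance = 9. Proportion = 1.6663/9 = 0.1851 → 18.51%.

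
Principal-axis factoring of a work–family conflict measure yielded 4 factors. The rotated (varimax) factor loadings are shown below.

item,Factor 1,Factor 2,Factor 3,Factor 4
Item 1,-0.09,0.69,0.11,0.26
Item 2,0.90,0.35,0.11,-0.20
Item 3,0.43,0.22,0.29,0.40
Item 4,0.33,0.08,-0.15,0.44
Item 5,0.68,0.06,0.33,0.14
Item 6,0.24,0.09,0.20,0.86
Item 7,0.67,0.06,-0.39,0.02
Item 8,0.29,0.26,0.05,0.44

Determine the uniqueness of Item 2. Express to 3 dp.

0.015

h² = 0.90² + 0.35² + 0.11² + (-0.20)² = 0.8100 + 0.1225 + 0.0121 + 0.0400 = 0.9846
Uniqueness u² = 1 − h² = 1 − 0.9846 = 0.0154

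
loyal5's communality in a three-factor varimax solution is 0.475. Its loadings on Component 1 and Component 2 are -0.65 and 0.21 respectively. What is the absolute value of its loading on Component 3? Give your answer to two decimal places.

Under orthogonal rotation h² = Σλ², so λ_Component 3² = h² − (0.4666) = 0.475 − 0.4666 = 0.0084.
|λ| = √0.0084 = 0.0917.

0.09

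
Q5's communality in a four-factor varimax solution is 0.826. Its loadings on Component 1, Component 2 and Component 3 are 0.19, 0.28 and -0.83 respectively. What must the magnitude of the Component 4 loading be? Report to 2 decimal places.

0.15

Under orthogonal rotation h² = Σλ², so λ_Component 4² = h² − (0.8034) = 0.826 − 0.8034 = 0.0226.
|λ| = √0.0226 = 0.1503.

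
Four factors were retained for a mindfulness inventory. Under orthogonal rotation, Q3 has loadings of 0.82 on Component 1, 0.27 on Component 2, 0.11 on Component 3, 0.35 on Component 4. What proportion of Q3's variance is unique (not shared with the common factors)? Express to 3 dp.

0.120

h² = 0.82² + 0.27² + 0.11² + 0.35² = 0.6724 + 0.0729 + 0.0121 + 0.1225 = 0.8799
Uniqueness u² = 1 − h² = 1 − 0.8799 = 0.1201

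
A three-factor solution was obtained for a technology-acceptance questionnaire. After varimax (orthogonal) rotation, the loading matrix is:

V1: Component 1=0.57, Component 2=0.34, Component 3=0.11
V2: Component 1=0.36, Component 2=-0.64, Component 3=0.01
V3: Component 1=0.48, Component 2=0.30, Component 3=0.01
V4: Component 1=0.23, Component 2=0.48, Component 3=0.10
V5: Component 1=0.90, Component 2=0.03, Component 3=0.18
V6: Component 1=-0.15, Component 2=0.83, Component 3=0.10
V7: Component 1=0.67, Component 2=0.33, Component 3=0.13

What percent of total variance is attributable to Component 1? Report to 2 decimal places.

28.85%

SS loadings for Component 1 = 0.57² + 0.36² + 0.48² + 0.23² + 0.90² + (-0.15)² + 0.67² = 2.0192
With 7 standardized items, total variance = 7. Proportion = 2.0192/7 = 0.2885 → 28.85%.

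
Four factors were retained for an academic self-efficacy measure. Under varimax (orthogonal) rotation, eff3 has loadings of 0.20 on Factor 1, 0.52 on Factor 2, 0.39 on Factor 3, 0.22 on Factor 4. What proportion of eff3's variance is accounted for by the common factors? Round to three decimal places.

0.511

h² = 0.20² + 0.52² + 0.39² + 0.22² = 0.0400 + 0.2704 + 0.1521 + 0.0484 = 0.5109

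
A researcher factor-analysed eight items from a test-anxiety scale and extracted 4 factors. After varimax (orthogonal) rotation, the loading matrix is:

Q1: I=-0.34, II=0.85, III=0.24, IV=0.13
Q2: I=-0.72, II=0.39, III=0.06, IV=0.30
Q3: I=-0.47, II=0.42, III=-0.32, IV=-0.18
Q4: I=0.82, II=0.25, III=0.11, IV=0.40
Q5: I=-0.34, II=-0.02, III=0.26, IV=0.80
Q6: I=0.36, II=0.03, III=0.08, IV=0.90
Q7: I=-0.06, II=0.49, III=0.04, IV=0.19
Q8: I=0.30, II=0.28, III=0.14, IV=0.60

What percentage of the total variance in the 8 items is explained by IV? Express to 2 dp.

26.82%

SS loadings for IV = 0.13² + 0.30² + (-0.18)² + 0.40² + 0.80² + 0.90² + 0.19² + 0.60² = 2.1454
With 8 standardized items, total variance = 8. Proportion = 2.1454/8 = 0.2682 → 26.82%.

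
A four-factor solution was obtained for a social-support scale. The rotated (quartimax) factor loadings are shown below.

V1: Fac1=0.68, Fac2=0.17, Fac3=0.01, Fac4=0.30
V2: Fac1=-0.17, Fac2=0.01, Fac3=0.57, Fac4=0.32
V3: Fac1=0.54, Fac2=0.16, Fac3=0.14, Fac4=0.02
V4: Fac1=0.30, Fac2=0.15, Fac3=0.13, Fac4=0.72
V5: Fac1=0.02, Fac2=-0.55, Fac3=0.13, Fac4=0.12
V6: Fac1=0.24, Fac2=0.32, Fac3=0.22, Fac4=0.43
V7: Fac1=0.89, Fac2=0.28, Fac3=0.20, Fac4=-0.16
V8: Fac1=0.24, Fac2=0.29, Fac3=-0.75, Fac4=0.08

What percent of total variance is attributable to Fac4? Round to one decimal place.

SS loadings for Fac4 = 0.30² + 0.32² + 0.02² + 0.72² + 0.12² + 0.43² + (-0.16)² + 0.08² = 0.9425
With 8 standardized items, total variance = 8. Proportion = 0.9425/8 = 0.1178 → 11.78%.

11.8%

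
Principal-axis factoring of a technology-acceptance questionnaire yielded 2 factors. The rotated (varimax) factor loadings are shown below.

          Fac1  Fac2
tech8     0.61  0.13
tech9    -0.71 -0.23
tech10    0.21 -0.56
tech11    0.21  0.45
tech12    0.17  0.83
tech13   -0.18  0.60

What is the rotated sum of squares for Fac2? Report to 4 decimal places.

1.6348

SS loadings for Fac2 = 0.13² + (-0.23)² + (-0.56)² + 0.45² + 0.83² + 0.60² = 0.0169 + 0.0529 + 0.3136 + 0.2025 + 0.6889 + 0.3600 = 1.6348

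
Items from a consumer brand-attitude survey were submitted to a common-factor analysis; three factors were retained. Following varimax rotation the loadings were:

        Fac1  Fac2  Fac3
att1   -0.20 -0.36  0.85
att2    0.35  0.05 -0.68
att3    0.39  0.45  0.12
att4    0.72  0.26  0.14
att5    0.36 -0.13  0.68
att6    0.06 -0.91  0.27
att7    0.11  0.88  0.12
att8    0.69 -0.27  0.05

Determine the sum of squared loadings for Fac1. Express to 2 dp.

1.45

SS loadings for Fac1 = (-0.20)² + 0.35² + 0.39² + 0.72² + 0.36² + 0.06² + 0.11² + 0.69² = 0.0400 + 0.1225 + 0.1521 + 0.5184 + 0.1296 + 0.0036 + 0.0121 + 0.4761 = 1.4544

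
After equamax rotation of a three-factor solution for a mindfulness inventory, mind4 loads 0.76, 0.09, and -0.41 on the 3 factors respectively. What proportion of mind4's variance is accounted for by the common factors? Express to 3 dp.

h² = 0.76² + 0.09² + (-0.41)² = 0.5776 + 0.0081 + 0.1681 = 0.7538

0.754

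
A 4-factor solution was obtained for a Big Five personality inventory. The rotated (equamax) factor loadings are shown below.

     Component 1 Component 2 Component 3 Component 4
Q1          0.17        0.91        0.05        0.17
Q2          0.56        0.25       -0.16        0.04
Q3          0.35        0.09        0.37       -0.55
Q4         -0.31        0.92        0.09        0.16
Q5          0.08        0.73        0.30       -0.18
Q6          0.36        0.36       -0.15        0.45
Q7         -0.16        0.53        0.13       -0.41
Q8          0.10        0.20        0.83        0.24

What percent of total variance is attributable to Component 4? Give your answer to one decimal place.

10.2%

SS loadings for Component 4 = 0.17² + 0.04² + (-0.55)² + 0.16² + (-0.18)² + 0.45² + (-0.41)² + 0.24² = 0.8192
With 8 standardized items, total variance = 8. Proportion = 0.8192/8 = 0.1024 → 10.24%.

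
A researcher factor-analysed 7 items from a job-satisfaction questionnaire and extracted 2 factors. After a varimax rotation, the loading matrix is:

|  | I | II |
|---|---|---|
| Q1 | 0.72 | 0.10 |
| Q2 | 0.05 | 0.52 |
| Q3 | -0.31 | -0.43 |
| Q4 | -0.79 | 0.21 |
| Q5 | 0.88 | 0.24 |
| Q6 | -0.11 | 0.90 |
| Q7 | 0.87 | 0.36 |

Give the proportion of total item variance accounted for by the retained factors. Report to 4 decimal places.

0.6130

SS loadings by factor: 2.7845, 1.5066; total = 4.2911.
Total variance with 7 standardized items is 7, so the solution explains 4.2911/7 = 0.6130.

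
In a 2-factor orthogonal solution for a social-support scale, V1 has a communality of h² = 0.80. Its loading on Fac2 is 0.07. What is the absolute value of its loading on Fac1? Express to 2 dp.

Under orthogonal rotation h² = Σλ², so λ_Fac1² = h² − (0.0049) = 0.80 − 0.0049 = 0.7951.
|λ| = √0.7951 = 0.8917.

0.89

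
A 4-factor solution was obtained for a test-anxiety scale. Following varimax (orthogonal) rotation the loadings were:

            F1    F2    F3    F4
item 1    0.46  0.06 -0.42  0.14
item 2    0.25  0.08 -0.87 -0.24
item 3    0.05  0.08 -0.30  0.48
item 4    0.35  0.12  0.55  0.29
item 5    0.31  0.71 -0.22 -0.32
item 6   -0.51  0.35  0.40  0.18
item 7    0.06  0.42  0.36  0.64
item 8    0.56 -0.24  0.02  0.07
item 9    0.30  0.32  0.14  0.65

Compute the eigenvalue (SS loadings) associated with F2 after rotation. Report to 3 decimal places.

SS loadings for F2 = 0.06² + 0.08² + 0.08² + 0.12² + 0.71² + 0.35² + 0.42² + (-0.24)² + 0.32² = 0.0036 + 0.0064 + 0.0064 + 0.0144 + 0.5041 + 0.1225 + 0.1764 + 0.0576 + 0.1024 = 0.9938

0.994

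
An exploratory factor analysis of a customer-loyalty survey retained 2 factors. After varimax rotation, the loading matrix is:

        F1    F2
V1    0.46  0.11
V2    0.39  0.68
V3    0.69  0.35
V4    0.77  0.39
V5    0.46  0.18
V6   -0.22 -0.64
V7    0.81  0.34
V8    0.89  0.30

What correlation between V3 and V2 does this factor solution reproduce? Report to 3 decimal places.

r̂ = Σ λ_i·λ_j across factors = (0.69)(0.39) + (0.35)(0.68)
  = +0.2691 +0.2380 = 0.5071

0.507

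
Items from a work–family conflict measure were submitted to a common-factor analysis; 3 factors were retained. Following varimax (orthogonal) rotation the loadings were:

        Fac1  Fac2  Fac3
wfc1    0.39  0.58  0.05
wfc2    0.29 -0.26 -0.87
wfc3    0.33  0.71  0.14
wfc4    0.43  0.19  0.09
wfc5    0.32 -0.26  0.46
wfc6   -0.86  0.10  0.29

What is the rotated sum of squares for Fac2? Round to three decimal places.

1.022

SS loadings for Fac2 = 0.58² + (-0.26)² + 0.71² + 0.19² + (-0.26)² + 0.10² = 0.3364 + 0.0676 + 0.5041 + 0.0361 + 0.0676 + 0.0100 = 1.0218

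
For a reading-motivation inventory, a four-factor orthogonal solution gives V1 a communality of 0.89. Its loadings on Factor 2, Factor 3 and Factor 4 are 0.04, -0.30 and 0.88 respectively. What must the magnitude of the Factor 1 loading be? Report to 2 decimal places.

0.15

Under orthogonal rotation h² = Σλ², so λ_Factor 1² = h² − (0.8660) = 0.89 − 0.8660 = 0.0240.
|λ| = √0.0240 = 0.1549.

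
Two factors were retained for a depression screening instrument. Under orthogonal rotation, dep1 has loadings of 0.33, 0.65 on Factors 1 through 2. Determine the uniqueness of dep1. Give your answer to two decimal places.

h² = 0.33² + 0.65² = 0.1089 + 0.4225 = 0.5314
Uniqueness u² = 1 − h² = 1 − 0.5314 = 0.4686

0.47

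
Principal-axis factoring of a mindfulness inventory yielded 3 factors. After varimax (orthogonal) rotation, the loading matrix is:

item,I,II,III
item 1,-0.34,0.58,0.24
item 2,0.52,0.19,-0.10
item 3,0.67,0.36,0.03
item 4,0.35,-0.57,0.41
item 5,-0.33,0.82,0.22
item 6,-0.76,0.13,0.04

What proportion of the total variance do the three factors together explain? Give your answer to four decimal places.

Communalities: 0.5096, 0.3165, 0.5794, 0.6155, 0.8297, 0.5961; Σh² = 3.4468.
Total variance with 6 standardized items is 6, so the solution explains 3.4468/6 = 0.5745.

0.5745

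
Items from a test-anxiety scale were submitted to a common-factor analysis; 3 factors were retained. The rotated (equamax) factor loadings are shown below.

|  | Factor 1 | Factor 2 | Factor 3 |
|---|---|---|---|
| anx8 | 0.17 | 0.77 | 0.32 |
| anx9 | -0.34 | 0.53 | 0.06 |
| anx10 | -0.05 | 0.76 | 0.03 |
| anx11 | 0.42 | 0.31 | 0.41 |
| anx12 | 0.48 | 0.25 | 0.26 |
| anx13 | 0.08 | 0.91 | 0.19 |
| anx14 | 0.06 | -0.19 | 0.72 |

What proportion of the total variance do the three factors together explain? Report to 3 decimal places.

SS loadings by factor: 0.5638, 2.4742, 0.8971; total = 3.9351.
Total variance with 7 standardized items is 7, so the solution explains 3.9351/7 = 0.5622.

0.562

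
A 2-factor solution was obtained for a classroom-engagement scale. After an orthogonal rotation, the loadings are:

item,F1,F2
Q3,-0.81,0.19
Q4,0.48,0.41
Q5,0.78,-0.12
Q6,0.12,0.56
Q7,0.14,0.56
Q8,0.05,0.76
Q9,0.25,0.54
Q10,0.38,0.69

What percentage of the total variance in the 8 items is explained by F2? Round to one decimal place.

27.4%

SS loadings for F2 = 0.19² + 0.41² + (-0.12)² + 0.56² + 0.56² + 0.76² + 0.54² + 0.69² = 2.1911
With 8 standardized items, total variance = 8. Proportion = 2.1911/8 = 0.2739 → 27.39%.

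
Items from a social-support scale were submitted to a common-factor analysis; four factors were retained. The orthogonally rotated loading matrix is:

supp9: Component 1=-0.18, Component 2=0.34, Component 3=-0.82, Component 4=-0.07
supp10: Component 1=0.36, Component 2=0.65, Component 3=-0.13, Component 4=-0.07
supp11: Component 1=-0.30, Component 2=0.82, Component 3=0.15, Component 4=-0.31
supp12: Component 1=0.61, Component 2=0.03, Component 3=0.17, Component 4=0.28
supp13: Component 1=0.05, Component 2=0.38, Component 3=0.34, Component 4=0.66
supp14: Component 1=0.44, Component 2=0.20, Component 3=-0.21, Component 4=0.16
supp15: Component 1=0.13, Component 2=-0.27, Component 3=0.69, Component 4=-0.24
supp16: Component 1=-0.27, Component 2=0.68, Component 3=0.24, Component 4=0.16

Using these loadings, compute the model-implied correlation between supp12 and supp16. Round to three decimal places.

r̂ = Σ λ_i·λ_j across factors = (0.61)(-0.27) + (0.03)(0.68) + (0.17)(0.24) + (0.28)(0.16)
  = -0.1647 +0.0204 +0.0408 +0.0448 = -0.0587

-0.059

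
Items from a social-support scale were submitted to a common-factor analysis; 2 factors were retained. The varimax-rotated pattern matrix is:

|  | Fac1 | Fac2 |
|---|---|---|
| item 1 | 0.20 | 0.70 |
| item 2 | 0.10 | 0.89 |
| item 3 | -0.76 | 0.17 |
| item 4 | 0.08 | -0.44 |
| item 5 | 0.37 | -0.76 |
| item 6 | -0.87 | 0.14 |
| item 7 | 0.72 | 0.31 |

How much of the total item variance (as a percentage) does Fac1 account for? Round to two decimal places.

SS loadings for Fac1 = 0.20² + 0.10² + (-0.76)² + 0.08² + 0.37² + (-0.87)² + 0.72² = 2.0462
With 7 standardized items, total variance = 7. Proportion = 2.0462/7 = 0.2923 → 29.23%.

29.23%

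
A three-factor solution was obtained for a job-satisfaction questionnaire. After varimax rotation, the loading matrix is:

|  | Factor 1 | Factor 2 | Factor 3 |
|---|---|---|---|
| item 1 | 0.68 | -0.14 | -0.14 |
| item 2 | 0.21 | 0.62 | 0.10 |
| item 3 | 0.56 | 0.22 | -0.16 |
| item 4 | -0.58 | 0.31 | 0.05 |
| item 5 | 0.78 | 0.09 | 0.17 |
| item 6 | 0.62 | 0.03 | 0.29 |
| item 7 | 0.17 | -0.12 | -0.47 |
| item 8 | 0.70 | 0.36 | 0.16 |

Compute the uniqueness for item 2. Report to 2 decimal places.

0.56

h² = 0.21² + 0.62² + 0.10² = 0.0441 + 0.3844 + 0.0100 = 0.4385
Uniqueness u² = 1 − h² = 1 − 0.4385 = 0.5615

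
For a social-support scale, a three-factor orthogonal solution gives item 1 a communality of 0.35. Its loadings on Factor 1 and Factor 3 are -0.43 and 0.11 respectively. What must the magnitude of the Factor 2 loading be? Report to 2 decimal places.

Under orthogonal rotation h² = Σλ², so λ_Factor 2² = h² − (0.1970) = 0.35 − 0.1970 = 0.1530.
|λ| = √0.1530 = 0.3912.

0.39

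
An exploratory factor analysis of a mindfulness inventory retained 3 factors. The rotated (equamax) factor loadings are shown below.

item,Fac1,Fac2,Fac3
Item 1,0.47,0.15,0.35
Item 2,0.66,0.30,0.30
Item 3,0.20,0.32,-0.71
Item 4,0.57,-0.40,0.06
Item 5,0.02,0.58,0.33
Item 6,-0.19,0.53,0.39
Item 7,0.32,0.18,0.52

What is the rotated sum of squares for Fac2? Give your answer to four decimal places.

SS loadings for Fac2 = 0.15² + 0.30² + 0.32² + (-0.40)² + 0.58² + 0.53² + 0.18² = 0.0225 + 0.0900 + 0.1024 + 0.1600 + 0.3364 + 0.2809 + 0.0324 = 1.0246

1.0246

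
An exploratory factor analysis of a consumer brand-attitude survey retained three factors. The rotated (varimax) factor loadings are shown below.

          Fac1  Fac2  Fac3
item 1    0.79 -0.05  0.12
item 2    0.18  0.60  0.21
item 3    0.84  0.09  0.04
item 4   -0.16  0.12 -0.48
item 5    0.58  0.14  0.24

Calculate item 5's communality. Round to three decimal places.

0.414

h² = 0.58² + 0.14² + 0.24² = 0.3364 + 0.0196 + 0.0576 = 0.4136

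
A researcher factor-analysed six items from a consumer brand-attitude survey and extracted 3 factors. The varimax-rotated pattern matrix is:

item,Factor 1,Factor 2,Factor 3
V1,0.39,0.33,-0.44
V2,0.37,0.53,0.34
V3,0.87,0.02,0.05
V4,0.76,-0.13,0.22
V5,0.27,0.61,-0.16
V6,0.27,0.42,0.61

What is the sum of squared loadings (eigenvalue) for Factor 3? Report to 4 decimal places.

0.7578

SS loadings for Factor 3 = (-0.44)² + 0.34² + 0.05² + 0.22² + (-0.16)² + 0.61² = 0.1936 + 0.1156 + 0.0025 + 0.0484 + 0.0256 + 0.3721 = 0.7578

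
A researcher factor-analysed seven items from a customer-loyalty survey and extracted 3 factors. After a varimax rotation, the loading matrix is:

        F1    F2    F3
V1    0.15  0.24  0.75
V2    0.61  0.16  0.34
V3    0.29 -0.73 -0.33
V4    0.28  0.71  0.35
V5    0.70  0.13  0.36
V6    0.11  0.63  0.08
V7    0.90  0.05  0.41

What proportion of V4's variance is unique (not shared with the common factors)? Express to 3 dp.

0.295

h² = 0.28² + 0.71² + 0.35² = 0.0784 + 0.5041 + 0.1225 = 0.7050
Uniqueness u² = 1 − h² = 1 − 0.7050 = 0.2950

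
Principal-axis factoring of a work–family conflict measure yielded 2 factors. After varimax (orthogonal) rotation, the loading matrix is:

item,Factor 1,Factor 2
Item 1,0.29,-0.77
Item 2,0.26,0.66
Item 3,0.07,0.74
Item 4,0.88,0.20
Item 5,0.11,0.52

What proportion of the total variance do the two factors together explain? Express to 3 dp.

Communalities: 0.6770, 0.5032, 0.5525, 0.8144, 0.2825; Σh² = 2.8296.
Total variance with 5 standardized items is 5, so the solution explains 2.8296/5 = 0.5659.

0.566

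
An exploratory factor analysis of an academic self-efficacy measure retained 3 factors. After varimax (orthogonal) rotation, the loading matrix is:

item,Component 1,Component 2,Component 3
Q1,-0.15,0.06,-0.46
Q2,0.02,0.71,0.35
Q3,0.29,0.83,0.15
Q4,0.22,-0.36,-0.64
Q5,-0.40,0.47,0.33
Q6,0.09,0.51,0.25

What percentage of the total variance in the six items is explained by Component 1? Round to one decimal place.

SS loadings for Component 1 = (-0.15)² + 0.02² + 0.29² + 0.22² + (-0.40)² + 0.09² = 0.3235
With 6 standardized items, total variance = 6. Proportion = 0.3235/6 = 0.0539 → 5.39%.

5.4%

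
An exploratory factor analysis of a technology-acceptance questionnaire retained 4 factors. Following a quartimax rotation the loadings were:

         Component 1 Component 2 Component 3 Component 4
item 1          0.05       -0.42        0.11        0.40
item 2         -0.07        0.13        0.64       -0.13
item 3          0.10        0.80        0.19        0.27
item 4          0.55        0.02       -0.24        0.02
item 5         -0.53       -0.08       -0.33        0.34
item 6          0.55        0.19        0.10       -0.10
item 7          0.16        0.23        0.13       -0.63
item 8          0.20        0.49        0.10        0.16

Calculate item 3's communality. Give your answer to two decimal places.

0.76

h² = 0.10² + 0.80² + 0.19² + 0.27² = 0.0100 + 0.6400 + 0.0361 + 0.0729 = 0.7590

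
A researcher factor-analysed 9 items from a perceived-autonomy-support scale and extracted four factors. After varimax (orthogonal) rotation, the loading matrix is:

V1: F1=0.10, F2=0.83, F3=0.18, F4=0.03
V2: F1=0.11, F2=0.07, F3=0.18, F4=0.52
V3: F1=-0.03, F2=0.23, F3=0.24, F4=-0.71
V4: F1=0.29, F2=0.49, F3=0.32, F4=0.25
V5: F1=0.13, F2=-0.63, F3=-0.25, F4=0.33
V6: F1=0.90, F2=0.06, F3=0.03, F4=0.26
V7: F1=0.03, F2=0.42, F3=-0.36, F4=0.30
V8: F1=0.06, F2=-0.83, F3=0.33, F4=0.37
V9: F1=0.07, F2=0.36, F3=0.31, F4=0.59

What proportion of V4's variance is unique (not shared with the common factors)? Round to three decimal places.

0.511

h² = 0.29² + 0.49² + 0.32² + 0.25² = 0.0841 + 0.2401 + 0.1024 + 0.0625 = 0.4891
Uniqueness u² = 1 − h² = 1 − 0.4891 = 0.5109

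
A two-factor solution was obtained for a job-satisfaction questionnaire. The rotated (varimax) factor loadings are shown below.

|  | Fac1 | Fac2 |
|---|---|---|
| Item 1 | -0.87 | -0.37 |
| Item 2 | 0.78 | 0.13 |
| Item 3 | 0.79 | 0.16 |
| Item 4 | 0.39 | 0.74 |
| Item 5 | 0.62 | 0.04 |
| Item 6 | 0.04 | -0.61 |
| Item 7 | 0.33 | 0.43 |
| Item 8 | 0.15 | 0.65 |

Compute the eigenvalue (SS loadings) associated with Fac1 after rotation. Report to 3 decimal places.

2.659

SS loadings for Fac1 = (-0.87)² + 0.78² + 0.79² + 0.39² + 0.62² + 0.04² + 0.33² + 0.15² = 0.7569 + 0.6084 + 0.6241 + 0.1521 + 0.3844 + 0.0016 + 0.1089 + 0.0225 = 2.6589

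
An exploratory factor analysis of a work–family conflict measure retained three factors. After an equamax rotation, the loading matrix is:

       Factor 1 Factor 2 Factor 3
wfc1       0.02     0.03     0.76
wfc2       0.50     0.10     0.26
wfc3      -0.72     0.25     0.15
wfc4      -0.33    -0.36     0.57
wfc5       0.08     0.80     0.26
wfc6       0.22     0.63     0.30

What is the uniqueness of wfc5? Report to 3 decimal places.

h² = 0.08² + 0.80² + 0.26² = 0.0064 + 0.6400 + 0.0676 = 0.7140
Uniqueness u² = 1 − h² = 1 − 0.7140 = 0.2860

0.286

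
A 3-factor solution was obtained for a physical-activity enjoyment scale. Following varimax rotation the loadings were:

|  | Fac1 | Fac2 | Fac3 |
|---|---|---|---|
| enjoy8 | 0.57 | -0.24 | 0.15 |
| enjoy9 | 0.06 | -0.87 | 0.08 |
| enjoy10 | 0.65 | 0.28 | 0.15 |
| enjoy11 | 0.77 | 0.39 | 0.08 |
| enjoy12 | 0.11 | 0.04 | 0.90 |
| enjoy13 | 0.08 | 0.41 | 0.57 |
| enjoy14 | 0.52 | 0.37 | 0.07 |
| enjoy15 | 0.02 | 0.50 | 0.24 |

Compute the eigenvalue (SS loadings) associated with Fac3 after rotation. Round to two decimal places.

SS loadings for Fac3 = 0.15² + 0.08² + 0.15² + 0.08² + 0.90² + 0.57² + 0.07² + 0.24² = 0.0225 + 0.0064 + 0.0225 + 0.0064 + 0.8100 + 0.3249 + 0.0049 + 0.0576 = 1.2552

1.26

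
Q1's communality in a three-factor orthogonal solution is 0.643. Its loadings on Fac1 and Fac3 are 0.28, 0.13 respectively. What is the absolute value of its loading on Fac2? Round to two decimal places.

0.74

Under orthogonal rotation h² = Σλ², so λ_Fac2² = h² − (0.0953) = 0.643 − 0.0953 = 0.5477.
|λ| = √0.5477 = 0.7401.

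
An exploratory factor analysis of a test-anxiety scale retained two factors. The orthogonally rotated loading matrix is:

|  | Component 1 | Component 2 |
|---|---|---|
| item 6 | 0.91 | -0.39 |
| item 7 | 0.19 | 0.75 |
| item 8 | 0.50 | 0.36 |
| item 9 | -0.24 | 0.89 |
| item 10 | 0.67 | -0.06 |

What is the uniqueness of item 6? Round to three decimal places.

0.020

h² = 0.91² + (-0.39)² = 0.8281 + 0.1521 = 0.9802
Uniqueness u² = 1 − h² = 1 − 0.9802 = 0.0198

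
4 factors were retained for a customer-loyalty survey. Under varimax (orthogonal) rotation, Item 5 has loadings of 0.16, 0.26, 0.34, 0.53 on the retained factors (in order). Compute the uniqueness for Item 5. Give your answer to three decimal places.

0.510

h² = 0.16² + 0.26² + 0.34² + 0.53² = 0.0256 + 0.0676 + 0.1156 + 0.2809 = 0.4897
Uniqueness u² = 1 − h² = 1 − 0.4897 = 0.5103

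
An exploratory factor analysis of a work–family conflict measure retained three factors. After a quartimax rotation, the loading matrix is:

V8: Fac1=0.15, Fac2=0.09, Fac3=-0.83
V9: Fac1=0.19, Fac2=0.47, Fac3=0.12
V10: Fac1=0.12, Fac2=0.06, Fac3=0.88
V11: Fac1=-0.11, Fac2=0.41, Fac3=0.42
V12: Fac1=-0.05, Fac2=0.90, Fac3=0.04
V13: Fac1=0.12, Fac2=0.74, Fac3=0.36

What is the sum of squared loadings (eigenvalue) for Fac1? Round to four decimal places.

0.1020

SS loadings for Fac1 = 0.15² + 0.19² + 0.12² + (-0.11)² + (-0.05)² + 0.12² = 0.0225 + 0.0361 + 0.0144 + 0.0121 + 0.0025 + 0.0144 = 0.1020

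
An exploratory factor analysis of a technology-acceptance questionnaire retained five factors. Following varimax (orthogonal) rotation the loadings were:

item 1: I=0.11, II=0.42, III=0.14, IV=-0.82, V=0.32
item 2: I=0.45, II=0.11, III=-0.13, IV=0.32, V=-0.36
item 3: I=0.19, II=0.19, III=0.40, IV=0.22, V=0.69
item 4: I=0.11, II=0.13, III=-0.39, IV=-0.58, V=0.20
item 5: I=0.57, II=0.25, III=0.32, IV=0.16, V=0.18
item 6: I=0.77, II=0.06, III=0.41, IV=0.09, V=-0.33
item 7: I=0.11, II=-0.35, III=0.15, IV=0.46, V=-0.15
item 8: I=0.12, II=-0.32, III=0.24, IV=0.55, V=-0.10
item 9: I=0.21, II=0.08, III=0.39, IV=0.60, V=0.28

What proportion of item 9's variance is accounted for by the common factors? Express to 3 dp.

h² = 0.21² + 0.08² + 0.39² + 0.60² + 0.28² = 0.0441 + 0.0064 + 0.1521 + 0.3600 + 0.0784 = 0.6410

0.641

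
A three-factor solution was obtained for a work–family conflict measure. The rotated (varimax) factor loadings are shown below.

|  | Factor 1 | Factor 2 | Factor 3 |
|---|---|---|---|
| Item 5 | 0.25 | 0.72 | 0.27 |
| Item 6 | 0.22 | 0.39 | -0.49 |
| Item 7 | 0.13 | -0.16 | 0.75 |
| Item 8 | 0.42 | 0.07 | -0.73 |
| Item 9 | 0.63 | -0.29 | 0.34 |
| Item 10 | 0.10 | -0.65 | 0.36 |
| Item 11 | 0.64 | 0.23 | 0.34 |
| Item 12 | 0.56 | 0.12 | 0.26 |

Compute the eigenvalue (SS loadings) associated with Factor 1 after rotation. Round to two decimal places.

1.43

SS loadings for Factor 1 = 0.25² + 0.22² + 0.13² + 0.42² + 0.63² + 0.10² + 0.64² + 0.56² = 0.0625 + 0.0484 + 0.0169 + 0.1764 + 0.3969 + 0.0100 + 0.4096 + 0.3136 = 1.4343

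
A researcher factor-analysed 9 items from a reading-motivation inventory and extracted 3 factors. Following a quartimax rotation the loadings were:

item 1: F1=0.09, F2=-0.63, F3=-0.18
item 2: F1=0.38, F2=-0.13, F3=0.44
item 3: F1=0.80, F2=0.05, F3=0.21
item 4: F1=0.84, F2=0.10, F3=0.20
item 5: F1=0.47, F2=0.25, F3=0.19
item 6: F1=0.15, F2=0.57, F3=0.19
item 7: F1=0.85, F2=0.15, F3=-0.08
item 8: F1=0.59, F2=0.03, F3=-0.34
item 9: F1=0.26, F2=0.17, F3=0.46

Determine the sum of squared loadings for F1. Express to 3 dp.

SS loadings for F1 = 0.09² + 0.38² + 0.80² + 0.84² + 0.47² + 0.15² + 0.85² + 0.59² + 0.26² = 0.0081 + 0.1444 + 0.6400 + 0.7056 + 0.2209 + 0.0225 + 0.7225 + 0.3481 + 0.0676 = 2.8797

2.880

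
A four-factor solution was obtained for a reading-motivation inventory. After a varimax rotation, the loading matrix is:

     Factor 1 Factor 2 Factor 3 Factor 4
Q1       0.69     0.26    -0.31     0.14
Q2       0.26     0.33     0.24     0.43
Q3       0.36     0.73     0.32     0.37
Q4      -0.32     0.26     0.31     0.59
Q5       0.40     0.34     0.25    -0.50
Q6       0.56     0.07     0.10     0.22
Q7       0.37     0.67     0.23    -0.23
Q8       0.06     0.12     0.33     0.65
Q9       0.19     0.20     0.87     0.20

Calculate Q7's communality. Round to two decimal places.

h² = 0.37² + 0.67² + 0.23² + (-0.23)² = 0.1369 + 0.4489 + 0.0529 + 0.0529 = 0.6916

0.69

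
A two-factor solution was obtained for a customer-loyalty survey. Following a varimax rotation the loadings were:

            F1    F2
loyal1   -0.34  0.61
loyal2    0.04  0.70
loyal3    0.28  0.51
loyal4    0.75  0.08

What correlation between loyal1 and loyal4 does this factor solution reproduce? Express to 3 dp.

-0.206

r̂ = Σ λ_i·λ_j across factors = (-0.34)(0.75) + (0.61)(0.08)
  = -0.2550 +0.0488 = -0.2062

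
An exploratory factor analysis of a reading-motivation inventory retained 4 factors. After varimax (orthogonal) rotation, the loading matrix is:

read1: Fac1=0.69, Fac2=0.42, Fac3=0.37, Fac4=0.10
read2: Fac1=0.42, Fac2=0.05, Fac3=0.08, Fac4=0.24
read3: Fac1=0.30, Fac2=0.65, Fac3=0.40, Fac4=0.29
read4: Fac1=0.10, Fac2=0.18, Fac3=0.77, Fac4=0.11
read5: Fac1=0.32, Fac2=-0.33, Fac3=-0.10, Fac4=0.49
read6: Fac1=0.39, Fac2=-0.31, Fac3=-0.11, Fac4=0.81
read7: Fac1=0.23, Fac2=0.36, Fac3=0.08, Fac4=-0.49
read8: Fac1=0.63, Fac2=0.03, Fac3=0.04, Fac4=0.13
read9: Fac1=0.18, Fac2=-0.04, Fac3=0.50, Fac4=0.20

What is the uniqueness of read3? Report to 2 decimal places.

0.24

h² = 0.30² + 0.65² + 0.40² + 0.29² = 0.0900 + 0.4225 + 0.1600 + 0.0841 = 0.7566
Uniqueness u² = 1 − h² = 1 − 0.7566 = 0.2434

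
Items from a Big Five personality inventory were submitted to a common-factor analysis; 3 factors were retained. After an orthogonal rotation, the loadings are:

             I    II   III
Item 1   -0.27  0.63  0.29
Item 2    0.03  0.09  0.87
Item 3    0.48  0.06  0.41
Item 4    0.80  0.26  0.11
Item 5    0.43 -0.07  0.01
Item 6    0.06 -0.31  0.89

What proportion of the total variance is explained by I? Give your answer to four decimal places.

0.1888

SS loadings for I = (-0.27)² + 0.03² + 0.48² + 0.80² + 0.43² + 0.06² = 1.1327
Proportion of variance = 1.1327 / 6 = 0.1888.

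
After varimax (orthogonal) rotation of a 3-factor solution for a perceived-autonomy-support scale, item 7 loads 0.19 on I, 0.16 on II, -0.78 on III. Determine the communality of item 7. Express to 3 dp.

h² = 0.19² + 0.16² + (-0.78)² = 0.0361 + 0.0256 + 0.6084 = 0.6701

0.670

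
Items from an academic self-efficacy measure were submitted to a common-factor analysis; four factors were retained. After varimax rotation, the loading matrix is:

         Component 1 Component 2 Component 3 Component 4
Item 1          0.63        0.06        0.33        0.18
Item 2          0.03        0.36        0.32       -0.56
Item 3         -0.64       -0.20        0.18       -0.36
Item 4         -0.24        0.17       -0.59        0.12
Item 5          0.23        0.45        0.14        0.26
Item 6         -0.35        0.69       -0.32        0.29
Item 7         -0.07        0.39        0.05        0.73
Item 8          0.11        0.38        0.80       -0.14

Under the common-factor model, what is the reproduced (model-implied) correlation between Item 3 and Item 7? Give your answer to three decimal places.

-0.287

r̂ = Σ λ_i·λ_j across factors = (-0.64)(-0.07) + (-0.20)(0.39) + (0.18)(0.05) + (-0.36)(0.73)
  = +0.0448 -0.0780 +0.0090 -0.2628 = -0.2870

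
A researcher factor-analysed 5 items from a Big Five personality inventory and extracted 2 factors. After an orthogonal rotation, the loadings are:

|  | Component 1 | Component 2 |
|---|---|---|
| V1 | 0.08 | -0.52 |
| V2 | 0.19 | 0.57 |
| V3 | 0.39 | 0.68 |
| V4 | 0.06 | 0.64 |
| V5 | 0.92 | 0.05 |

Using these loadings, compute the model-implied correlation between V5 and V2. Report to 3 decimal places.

0.203

r̂ = Σ λ_i·λ_j across factors = (0.92)(0.19) + (0.05)(0.57)
  = +0.1748 +0.0285 = 0.2033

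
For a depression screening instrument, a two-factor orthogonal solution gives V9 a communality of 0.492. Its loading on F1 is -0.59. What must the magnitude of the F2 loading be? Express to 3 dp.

Under orthogonal rotation h² = Σλ², so λ_F2² = h² − (0.3481) = 0.492 − 0.3481 = 0.1439.
|λ| = √0.1439 = 0.3793.

0.379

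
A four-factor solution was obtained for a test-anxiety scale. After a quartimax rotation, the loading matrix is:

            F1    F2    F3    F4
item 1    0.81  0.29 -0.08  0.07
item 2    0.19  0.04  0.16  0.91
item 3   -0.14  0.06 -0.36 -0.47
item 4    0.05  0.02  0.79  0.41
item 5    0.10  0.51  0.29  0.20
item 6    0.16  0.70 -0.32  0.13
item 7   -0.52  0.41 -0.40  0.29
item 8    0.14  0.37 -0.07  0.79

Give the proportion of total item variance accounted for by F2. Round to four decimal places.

SS loadings for F2 = 0.29² + 0.04² + 0.06² + 0.02² + 0.51² + 0.70² + 0.41² + 0.37² = 1.1448
Proportion of variance = 1.1448 / 8 = 0.1431.

0.1431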